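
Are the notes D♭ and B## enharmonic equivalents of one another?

Db is pitch class 1; B## is pitch class 1.
All spellings map to pitch class 1, so they are enharmonically equivalent.

Yes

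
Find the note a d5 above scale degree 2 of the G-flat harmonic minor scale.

Ebb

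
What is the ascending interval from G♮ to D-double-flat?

doubly diminished fifth

The letter names run G→D, a span of 4 letter steps, so the interval is some kind of fifth.
G to Dbb is 5 semitones. A perfect fifth is 7, so 5 makes it doubly diminished.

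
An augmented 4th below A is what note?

A down a perfect fourth is E, so the target letter is E.
From A, an augmented fourth is 6 semitones down: Eb.

Eb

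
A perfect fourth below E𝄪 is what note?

E down a perfect fourth is B, so the target letter is B.
From E##, a perfect fourth is 5 semitones down: B##.

B##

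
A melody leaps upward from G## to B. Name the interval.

diminished third

The letter names run G→B, a span of 2 letter steps, so the interval is some kind of third.
G## to B is 2 semitones. A major third is 4, so 2 makes it diminished.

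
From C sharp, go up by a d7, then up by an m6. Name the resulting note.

Gb

A diminished seventh up from C# is Bb (letter B, 9 semitones up).
A minor sixth up from Bb is Gb (letter G, 8 semitones up).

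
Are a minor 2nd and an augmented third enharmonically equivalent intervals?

No

A minor second spans 1 semitone; an augmented third spans 5.
The spans differ, so they are not enharmonic equivalents.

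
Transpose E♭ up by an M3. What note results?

A third above E lands on the letter G.
A major third spans 4 semitones, so Eb moves to pitch class 7. On the letter G that is G.

G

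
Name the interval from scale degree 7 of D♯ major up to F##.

perfect fourth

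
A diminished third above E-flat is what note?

A third above E lands on the letter G.
A diminished third spans 2 semitones, so Eb moves to pitch class 5. On the letter G that is Gbb.

Gbb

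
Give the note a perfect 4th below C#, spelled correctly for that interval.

C down a perfect fourth is G, so the target letter is G.
From C#, a perfect fourth is 5 semitones down: G#.

G#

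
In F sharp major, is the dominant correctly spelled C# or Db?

C#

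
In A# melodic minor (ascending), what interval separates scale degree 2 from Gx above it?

Scale degree 2 of A# melodic minor (ascending) is B#.
B# up to G##: letters B→G make it a sixth; 9 semitones makes it major.

major sixth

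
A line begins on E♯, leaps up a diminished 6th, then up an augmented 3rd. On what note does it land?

E#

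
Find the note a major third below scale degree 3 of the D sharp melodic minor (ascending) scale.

D

Scale degree 3 of D# melodic minor (ascending) is F#.
A major third (4 semitones) below F# lands on the letter D, giving D.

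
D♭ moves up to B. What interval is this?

augmented sixth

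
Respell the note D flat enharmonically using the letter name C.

C#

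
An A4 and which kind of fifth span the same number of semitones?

An augmented fourth spans 6 semitones.
A fifth spanning 6 semitones is diminished (the perfect fifth is 7).

diminished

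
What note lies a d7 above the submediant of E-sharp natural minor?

Bb

The submediant of E# natural minor is C#.
A diminished seventh (9 semitones) above C# lands on the letter B, giving Bb.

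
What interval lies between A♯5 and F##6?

Counting letters A–B–C–D–E–F gives a sixth.
A#→F## = 9 semitones, exactly the major sixth.

major sixth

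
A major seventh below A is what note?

Bb

A seventh below A lands on the letter B.
A major seventh spans 11 semitones, so A moves to pitch class 10. On the letter B that is Bb.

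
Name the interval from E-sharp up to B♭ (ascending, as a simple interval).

Counting letters E–F–G–A–B gives a fifth.
E#→Bb = 5 semitones, 2 narrower than the perfect fifth (7), so doubly diminished.

doubly diminished fifth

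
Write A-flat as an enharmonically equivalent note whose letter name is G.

G#

Plain G sits 1 semitone below Ab, so on the letter G the same pitch needs a sharp: G#.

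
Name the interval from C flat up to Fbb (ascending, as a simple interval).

The letter names run C→F, a span of 3 letter steps, so the interval is some kind of fourth.
Cb to Fbb is 4 semitones. A perfect fourth is 5, so 4 makes it diminished.

diminished fourth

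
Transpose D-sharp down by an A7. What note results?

Eb

D down a major seventh is Eb, so the target letter is E.
From D#, an augmented seventh is 12 semitones down: Eb.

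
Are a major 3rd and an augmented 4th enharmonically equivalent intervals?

A major third spans 4 semitones; an augmented fourth spans 6.
The spans differ, so they are not enharmonic equivalents.

No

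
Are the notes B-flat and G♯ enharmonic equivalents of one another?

No

Two spellings are enharmonically equivalent only if they share a pitch class.
Here Bb → 10, G# → 8; 8 ≠ 10, so they are not.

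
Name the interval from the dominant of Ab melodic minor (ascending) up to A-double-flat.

The dominant of Ab melodic minor (ascending) is Eb.
Eb up to Abb: letters E→A make it a fourth; 4 semitones makes it diminished.

diminished fourth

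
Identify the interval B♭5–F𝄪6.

doubly augmented fifth

The letter names run B→F, a span of 4 letter steps, so the interval is some kind of fifth.
Bb to F## is 9 semitones. A perfect fifth is 7, so 9 makes it doubly augmented.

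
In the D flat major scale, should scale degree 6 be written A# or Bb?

Bb

Each scale degree takes a distinct letter name. Degree 6 of a scale on D must use the letter B.
Bb and A# are enharmonically the same pitch, but only Bb uses the letter B, so it is the correct spelling here.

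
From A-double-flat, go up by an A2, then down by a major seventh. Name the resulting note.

An augmented second up from Abb is Bb (letter B, 3 semitones up).
A major seventh down from Bb is Cb (letter C, 11 semitones down).

Cb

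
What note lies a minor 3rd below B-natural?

G#

A third below B lands on the letter G.
A minor third spans 3 semitones, so B moves to pitch class 8. On the letter G that is G#.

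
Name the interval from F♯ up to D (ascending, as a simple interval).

The letter names run F→D, a span of 5 letter steps, so the interval is some kind of sixth.
F# to D is 8 semitones. A major sixth is 9, so 8 makes it minor.

minor sixth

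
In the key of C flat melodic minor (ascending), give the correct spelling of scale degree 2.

Db

The Cb melodic minor (ascending) scale runs Cb Db Ebb Fb Gb Ab Bb.
Degree 2 is Db.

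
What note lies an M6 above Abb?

A sixth above A lands on the letter F.
A major sixth spans 9 semitones, so Abb moves to pitch class 4. On the letter F that is Fb.

Fb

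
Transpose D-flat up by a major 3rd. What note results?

A third above D lands on the letter F.
A major third spans 4 semitones, so Db moves to pitch class 5. On the letter F that is F.

F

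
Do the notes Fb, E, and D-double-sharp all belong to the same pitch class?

Yes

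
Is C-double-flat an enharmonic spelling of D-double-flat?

No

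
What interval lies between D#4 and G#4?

The letter names run D→G, a span of 3 letter steps, so the interval is some kind of fourth.
D# to G# is 5 semitones. A perfect fourth is 5, so 5 makes it perfect.

perfect fourth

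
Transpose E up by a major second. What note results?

F#

A second above E lands on the letter F.
A major second spans 2 semitones, so E moves to pitch class 6. On the letter F that is F#.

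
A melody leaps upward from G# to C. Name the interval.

The letter names run G→C, a span of 3 letter steps, so the interval is some kind of fourth.
G# to C is 4 semitones. A perfect fourth is 5, so 4 makes it diminished.

diminished fourth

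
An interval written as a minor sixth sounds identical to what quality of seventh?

doubly diminished

A minor sixth spans 8 semitones.
A seventh spanning 8 semitones is doubly diminished (the major seventh is 11).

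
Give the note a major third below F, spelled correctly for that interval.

Db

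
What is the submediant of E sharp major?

C##

The E# major scale runs E# F## G## A# B# C## D##.
Degree 6 is C##.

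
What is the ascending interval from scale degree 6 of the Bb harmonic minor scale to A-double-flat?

minor second

Scale degree 6 of Bb harmonic minor is Gb.
Gb up to Abb: letters G→A make it a second; 1 semitone makes it minor.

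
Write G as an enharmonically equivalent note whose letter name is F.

G is pitch class 7. The letter F alone is pitch class 5.
To reach pitch class 7 from F requires an offset of +2 semitones, i.e. double sharp: F##.

F##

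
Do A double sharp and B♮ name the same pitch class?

Yes

A## is pitch class 11; B is pitch class 11.
All spellings map to pitch class 11, so they are enharmonically equivalent.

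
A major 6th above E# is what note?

E up a major sixth is C#, so the target letter is C.
From E#, a major sixth is 9 semitones up: C##.

C##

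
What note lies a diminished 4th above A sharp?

A up a perfect fourth is D, so the target letter is D.
From A#, a diminished fourth is 4 semitones up: D.

D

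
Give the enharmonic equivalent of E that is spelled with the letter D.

E is pitch class 4. The letter D alone is pitch class 2.
To reach pitch class 4 from D requires an offset of +2 semitones, i.e. double sharp: D##.

D##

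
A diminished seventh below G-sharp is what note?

G down a major seventh is Ab, so the target letter is A.
From G#, a diminished seventh is 9 semitones down: A##.

A##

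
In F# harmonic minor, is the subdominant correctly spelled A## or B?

B

Each scale degree takes a distinct letter name. Degree 4 of a scale on F must use the letter B.
B and A## are enharmonically the same pitch, but only B uses the letter B, so it is the correct spelling here.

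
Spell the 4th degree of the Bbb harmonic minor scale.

The Bbb harmonic minor scale runs Bbb Cb Dbb Ebb Fb Gbb Ab.
Degree 4 is Ebb.

Ebb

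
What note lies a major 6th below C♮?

C down a major sixth is Eb, so the target letter is E.
From C, a major sixth is 9 semitones down: Eb.

Eb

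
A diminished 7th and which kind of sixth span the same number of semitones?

A diminished seventh spans 9 semitones.
A sixth spanning 9 semitones is major (the major sixth is 9).

major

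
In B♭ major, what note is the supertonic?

C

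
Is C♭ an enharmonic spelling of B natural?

Yes

Cb = pitch class 11 and B = pitch class 11 — the same pitch class, so they are enharmonic equivalents.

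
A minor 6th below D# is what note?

D down a major sixth is F, so the target letter is F.
From D#, a minor sixth is 8 semitones down: F##.

F##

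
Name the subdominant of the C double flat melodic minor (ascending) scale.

Fbb

Degree 4 takes the letter 3 steps above C, which is F.
In melodic minor (ascending), degree 4 sits 5 semitones above the tonic. Cbb + 5 semitones is pitch class 3, spelled on F as Fbb.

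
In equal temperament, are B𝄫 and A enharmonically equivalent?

Yes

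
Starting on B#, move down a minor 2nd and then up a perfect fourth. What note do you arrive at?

D##

A minor second down from B# is A## (letter A, 1 semitone down).
A perfect fourth up from A## is D## (letter D, 5 semitones up).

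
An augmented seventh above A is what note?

G##

A up a major seventh is G#, so the target letter is G.
From A, an augmented seventh is 12 semitones up: G##.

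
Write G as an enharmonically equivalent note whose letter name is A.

Abb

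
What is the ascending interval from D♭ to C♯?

augmented seventh

The letter names run D→C, a span of 6 letter steps, so the interval is some kind of seventh.
Db to C# is 12 semitones. A major seventh is 11, so 12 makes it augmented.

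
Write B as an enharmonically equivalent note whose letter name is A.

A##

B is pitch class 11. The letter A alone is pitch class 9.
To reach pitch class 11 from A requires an offset of +2 semitones, i.e. double sharp: A##.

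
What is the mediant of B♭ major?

D

Degree 3 takes the letter 2 steps above B, which is D.
In major, degree 3 sits 4 semitones above the tonic. Bb + 4 semitones is pitch class 2, spelled on D as D.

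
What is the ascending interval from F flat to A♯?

doubly augmented third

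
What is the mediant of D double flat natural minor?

Fbb

Degree 3 takes the letter 2 steps above D, which is F.
In natural minor, degree 3 sits 3 semitones above the tonic. Dbb + 3 semitones is pitch class 3, spelled on F as Fbb.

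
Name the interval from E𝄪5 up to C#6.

The letter names run E→C, a span of 5 letter steps, so the interval is some kind of sixth.
E## to C# is 7 semitones. A major sixth is 9, so 7 makes it diminished.

diminished sixth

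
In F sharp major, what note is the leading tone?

E#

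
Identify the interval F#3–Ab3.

diminished third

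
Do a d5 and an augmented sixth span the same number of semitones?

A diminished fifth spans 6 semitones; an augmented sixth spans 10.
The spans differ, so they are not enharmonic equivalents.

No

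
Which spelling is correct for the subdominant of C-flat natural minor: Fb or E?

Each scale degree takes a distinct letter name. Degree 4 of a scale on C must use the letter F.
Fb and E are enharmonically the same pitch, but only Fb uses the letter F, so it is the correct spelling here.

Fb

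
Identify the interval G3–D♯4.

The letter names run G→D, a span of 4 letter steps, so the interval is some kind of fifth.
G to D# is 8 semitones. A perfect fifth is 7, so 8 makes it augmented.

augmented fifth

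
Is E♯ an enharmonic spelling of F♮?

Yes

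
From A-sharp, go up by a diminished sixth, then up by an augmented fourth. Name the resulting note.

B

A diminished sixth up from A# is F (letter F, 7 semitones up).
An augmented fourth up from F is B (letter B, 6 semitones up).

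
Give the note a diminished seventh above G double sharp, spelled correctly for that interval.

F#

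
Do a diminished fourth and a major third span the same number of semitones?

Yes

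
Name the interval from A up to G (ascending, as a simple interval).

Counting letters A–B–C–D–E–F–G gives a seventh.
A→G = 10 semitones, 1 narrower than the major seventh (11), so minor.

minor seventh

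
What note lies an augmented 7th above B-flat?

B up a major seventh is A#, so the target letter is A.
From Bb, an augmented seventh is 12 semitones up: A#.

A#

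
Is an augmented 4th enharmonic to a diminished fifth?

Yes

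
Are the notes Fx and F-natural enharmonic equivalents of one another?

No

Two spellings are enharmonically equivalent only if they share a pitch class.
Here F## → 7, F → 5; 5 ≠ 7, so they are not.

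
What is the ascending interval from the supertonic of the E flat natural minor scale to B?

augmented fourth

The supertonic of Eb natural minor is F.
F up to B: letters F→B make it a fourth; 6 semitones makes it augmented.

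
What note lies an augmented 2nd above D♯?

D up a major second is E, so the target letter is E.
From D#, an augmented second is 3 semitones up: E##.

E##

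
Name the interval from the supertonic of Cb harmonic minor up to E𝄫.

The supertonic of Cb harmonic minor is Db.
Db up to Ebb: letters D→E make it a second; 1 semitone makes it minor.

minor second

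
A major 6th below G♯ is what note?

G down a major sixth is Bb, so the target letter is B.
From G#, a major sixth is 9 semitones down: B.

B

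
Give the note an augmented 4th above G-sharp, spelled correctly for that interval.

C##

G up a perfect fourth is C, so the target letter is C.
From G#, an augmented fourth is 6 semitones up: C##.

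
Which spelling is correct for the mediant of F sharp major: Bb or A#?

A#

Each scale degree takes a distinct letter name. Degree 3 of a scale on F must use the letter A.
A# and Bb are enharmonically the same pitch, but only A# uses the letter A, so it is the correct spelling here.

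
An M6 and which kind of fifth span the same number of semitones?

A major sixth spans 9 semitones.
A fifth spanning 9 semitones is doubly augmented (the perfect fifth is 7).

doubly augmented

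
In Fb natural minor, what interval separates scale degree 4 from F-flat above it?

Scale degree 4 of Fb natural minor is Bbb.
Bbb up to Fb: letters B→F make it a fifth; 7 semitones makes it perfect.

perfect fifth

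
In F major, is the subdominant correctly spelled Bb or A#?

Bb

Each scale degree takes a distinct letter name. Degree 4 of a scale on F must use the letter B.
Bb and A# are enharmonically the same pitch, but only Bb uses the letter B, so it is the correct spelling here.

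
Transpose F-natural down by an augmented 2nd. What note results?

A second below F lands on the letter E.
An augmented second spans 3 semitones, so F moves to pitch class 2. On the letter E that is Ebb.

Ebb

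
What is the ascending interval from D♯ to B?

minor sixth

Counting letters D–E–F–G–A–B gives a sixth.
D#→B = 8 semitones, 1 narrower than the major sixth (9), so minor.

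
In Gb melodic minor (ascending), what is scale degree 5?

Db

Degree 5 takes the letter 4 steps above G, which is D.
In melodic minor (ascending), degree 5 sits 7 semitones above the tonic. Gb + 7 semitones is pitch class 1, spelled on D as Db.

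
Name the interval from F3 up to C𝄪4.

The letter names run F→C, a span of 4 letter steps, so the interval is some kind of fifth.
F to C## is 9 semitones. A perfect fifth is 7, so 9 makes it doubly augmented.

doubly augmented fifth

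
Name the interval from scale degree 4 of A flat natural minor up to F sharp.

Scale degree 4 of Ab natural minor is Db.
Db up to F#: letters D→F make it a third; 5 semitones makes it augmented.

augmented third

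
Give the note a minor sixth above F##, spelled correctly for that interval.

F up a major sixth is D, so the target letter is D.
From F##, a minor sixth is 8 semitones up: D#.

D#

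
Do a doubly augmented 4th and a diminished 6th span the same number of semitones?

A doubly augmented fourth spans 7 semitones; a diminished sixth spans 7.
They are enharmonically equivalent.

Yes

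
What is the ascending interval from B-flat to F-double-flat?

doubly diminished fifth

Counting letters B–C–D–E–F gives a fifth.
Bb→Fbb = 5 semitones, 2 narrower than the perfect fifth (7), so doubly diminished.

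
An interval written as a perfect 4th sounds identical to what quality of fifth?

A perfect fourth spans 5 semitones.
A fifth spanning 5 semitones is doubly diminished (the perfect fifth is 7).

doubly diminished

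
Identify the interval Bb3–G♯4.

The letter names run B→G, a span of 5 letter steps, so the interval is some kind of sixth.
Bb to G# is 10 semitones. A major sixth is 9, so 10 makes it augmented.

augmented sixth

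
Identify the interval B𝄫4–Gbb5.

The letter names run B→G, a span of 5 letter steps, so the interval is some kind of sixth.
Bbb to Gbb is 8 semitones. A major sixth is 9, so 8 makes it minor.

minor sixth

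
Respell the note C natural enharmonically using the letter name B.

C is pitch class 0. The letter B alone is pitch class 11.
To reach pitch class 0 from B requires an offset of +1 semitone, i.e. sharp: B#.

B#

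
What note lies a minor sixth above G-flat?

G up a major sixth is E, so the target letter is E.
From Gb, a minor sixth is 8 semitones up: Ebb.

Ebb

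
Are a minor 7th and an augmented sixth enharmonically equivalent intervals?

A minor seventh spans 10 semitones; an augmented sixth spans 10.
They are enharmonically equivalent.

Yes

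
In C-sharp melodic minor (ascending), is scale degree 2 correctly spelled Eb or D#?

Each scale degree takes a distinct letter name. Degree 2 of a scale on C must use the letter D.
D# and Eb are enharmonically the same pitch, but only D# uses the letter D, so it is the correct spelling here.

D#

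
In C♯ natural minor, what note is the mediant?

E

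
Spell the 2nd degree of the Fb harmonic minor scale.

The Fb harmonic minor scale runs Fb Gb Abb Bbb Cb Dbb Eb.
Degree 2 is Gb.

Gb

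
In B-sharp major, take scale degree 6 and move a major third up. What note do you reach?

B##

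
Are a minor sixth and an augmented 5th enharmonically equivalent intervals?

Yes

A minor sixth spans 8 semitones; an augmented fifth spans 8.
They are enharmonically equivalent.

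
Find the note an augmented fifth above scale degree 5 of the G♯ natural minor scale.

A##

Scale degree 5 of G# natural minor is D#.
An augmented fifth (8 semitones) above D# lands on the letter A, giving A##.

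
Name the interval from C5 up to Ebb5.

Counting letters C–D–E gives a third.
C→Ebb = 2 semitones, 2 narrower than the major third (4), so diminished.

diminished third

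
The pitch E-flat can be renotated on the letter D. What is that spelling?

D#

Plain D sits 1 semitone below Eb, so on the letter D the same pitch needs a sharp: D#.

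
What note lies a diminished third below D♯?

D down a major third is Bb, so the target letter is B.
From D#, a diminished third is 2 semitones down: B##.

B##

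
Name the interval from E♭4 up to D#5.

Counting letters E–F–G–A–B–C–D gives a seventh.
Eb→D# = 12 semitones, 1 wider than the major seventh (11), so augmented.

augmented seventh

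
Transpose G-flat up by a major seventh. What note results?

F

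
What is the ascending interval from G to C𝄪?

doubly augmented fourth

Counting letters G–A–B–C gives a fourth.
G→C## = 7 semitones, 2 wider than the perfect fourth (5), so doubly augmented.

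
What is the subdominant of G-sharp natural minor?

The G# natural minor scale runs G# A# B C# D# E F#.
Degree 4 is C#.

C#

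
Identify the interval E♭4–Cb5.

minor sixth

Counting letters E–F–G–A–B–C gives a sixth.
Eb→Cb = 8 semitones, 1 narrower than the major sixth (9), so minor.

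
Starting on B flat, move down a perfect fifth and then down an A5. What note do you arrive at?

A perfect fifth down from Bb is Eb (letter E, 7 semitones down).
An augmented fifth down from Eb is Abb (letter A, 8 semitones down).

Abb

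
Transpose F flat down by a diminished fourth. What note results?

F down a perfect fourth is C, so the target letter is C.
From Fb, a diminished fourth is 4 semitones down: C.

C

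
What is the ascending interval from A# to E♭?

doubly diminished fifth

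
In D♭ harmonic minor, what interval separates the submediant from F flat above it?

The submediant of Db harmonic minor is Bbb.
Bbb up to Fb: letters B→F make it a fifth; 7 semitones makes it perfect.

perfect fifth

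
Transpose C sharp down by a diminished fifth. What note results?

F##

A fifth below C lands on the letter F.
A diminished fifth spans 6 semitones, so C# moves to pitch class 7. On the letter F that is F##.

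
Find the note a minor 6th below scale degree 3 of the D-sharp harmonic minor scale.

Scale degree 3 of D# harmonic minor is F#.
A minor sixth (8 semitones) below F# lands on the letter A, giving A#.

A#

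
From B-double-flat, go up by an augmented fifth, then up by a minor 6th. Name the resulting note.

Db

An augmented fifth up from Bbb is F (letter F, 8 semitones up).
A minor sixth up from F is Db (letter D, 8 semitones up).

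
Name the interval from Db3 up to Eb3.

major second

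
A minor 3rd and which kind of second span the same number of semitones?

A minor third spans 3 semitones.
A second spanning 3 semitones is augmented (the major second is 2).

augmented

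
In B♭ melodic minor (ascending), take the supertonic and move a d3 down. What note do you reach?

The supertonic of Bb melodic minor (ascending) is C.
A diminished third (2 semitones) below C lands on the letter A, giving A#.

A#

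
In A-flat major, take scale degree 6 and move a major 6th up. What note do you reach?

Scale degree 6 of Ab major is F.
A major sixth (9 semitones) above F lands on the letter D, giving D.

D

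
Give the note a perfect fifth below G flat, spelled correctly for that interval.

Cb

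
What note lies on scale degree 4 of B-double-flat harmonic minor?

The Bbb harmonic minor scale runs Bbb Cb Dbb Ebb Fb Gbb Ab.
Degree 4 is Ebb.

Ebb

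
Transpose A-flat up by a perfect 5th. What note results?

Eb

A fifth above A lands on the letter E.
A perfect fifth spans 7 semitones, so Ab moves to pitch class 3. On the letter E that is Eb.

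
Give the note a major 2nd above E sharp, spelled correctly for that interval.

E up a major second is F#, so the target letter is F.
From E#, a major second is 2 semitones up: F##.

F##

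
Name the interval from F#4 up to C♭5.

doubly diminished fifth

Counting letters F–G–A–B–C gives a fifth.
F#→Cb = 5 semitones, 2 narrower than the perfect fifth (7), so doubly diminished.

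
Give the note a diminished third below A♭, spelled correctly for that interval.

F#

A down a major third is F, so the target letter is F.
From Ab, a diminished third is 2 semitones down: F#.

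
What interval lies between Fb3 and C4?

augmented fifth

Counting letters F–G–A–B–C gives a fifth.
Fb→C = 8 semitones, 1 wider than the perfect fifth (7), so augmented.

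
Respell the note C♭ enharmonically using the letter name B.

B

Plain B sits at the same pitch as Cb, so on the letter B the same pitch needs a natural: B.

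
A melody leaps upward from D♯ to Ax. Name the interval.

augmented fifth

The letter names run D→A, a span of 4 letter steps, so the interval is some kind of fifth.
D# to A## is 8 semitones. A perfect fifth is 7, so 8 makes it augmented.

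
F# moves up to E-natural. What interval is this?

minor seventh

Counting letters F–G–A–B–C–D–E gives a seventh.
F#→E = 10 semitones, 1 narrower than the major seventh (11), so minor.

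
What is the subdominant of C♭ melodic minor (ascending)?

Fb

Degree 4 takes the letter 3 steps above C, which is F.
In melodic minor (ascending), degree 4 sits 5 semitones above the tonic. Cb + 5 semitones is pitch class 4, spelled on F as Fb.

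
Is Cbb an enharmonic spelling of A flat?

No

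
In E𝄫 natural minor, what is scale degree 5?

The Ebb natural minor scale runs Ebb Fb Gbb Abb Bbb Cbb Dbb.
Degree 5 is Bbb.

Bbb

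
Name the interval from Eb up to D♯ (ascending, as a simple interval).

Counting letters E–F–G–A–B–C–D gives a seventh.
Eb→D# = 12 semitones, 1 wider than the major seventh (11), so augmented.

augmented seventh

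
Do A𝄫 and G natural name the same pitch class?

Yes

Abb = pitch class 7 and G = pitch class 7 — the same pitch class, so they are enharmonic equivalents.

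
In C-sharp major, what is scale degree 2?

D#

The C# major scale runs C# D# E# F# G# A# B#.
Degree 2 is D#.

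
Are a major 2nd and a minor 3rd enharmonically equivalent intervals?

A major second spans 2 semitones; a minor third spans 3.
The spans differ, so they are not enharmonic equivalents.

No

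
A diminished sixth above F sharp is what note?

Db

F up a major sixth is D, so the target letter is D.
From F#, a diminished sixth is 7 semitones up: Db.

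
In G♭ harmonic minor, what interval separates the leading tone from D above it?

major sixth

The leading tone of Gb harmonic minor is F.
F up to D: letters F→D make it a sixth; 9 semitones makes it major.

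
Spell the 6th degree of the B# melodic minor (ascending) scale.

G##

The B# melodic minor (ascending) scale runs B# C## D# E# F## G## A##.
Degree 6 is G##.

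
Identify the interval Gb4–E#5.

doubly augmented sixth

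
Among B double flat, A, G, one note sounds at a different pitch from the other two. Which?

In 12-tone equal temperament, enharmonic equivalents share a pitch class. Bbb is pitch class 9; A is pitch class 9; G is pitch class 7.
Bbb and A share pitch class 9, while G is pitch class 7.

G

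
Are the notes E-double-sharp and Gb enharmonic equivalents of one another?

E## = pitch class 6 and Gb = pitch class 6 — the same pitch class, so they are enharmonic equivalents.

Yes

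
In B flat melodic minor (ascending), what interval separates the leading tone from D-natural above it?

The leading tone of Bb melodic minor (ascending) is A.
A up to D: letters A→D make it a fourth; 5 semitones makes it perfect.

perfect fourth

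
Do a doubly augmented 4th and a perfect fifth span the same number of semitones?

Yes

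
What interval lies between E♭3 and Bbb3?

diminished fifth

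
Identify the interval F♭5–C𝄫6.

diminished fifth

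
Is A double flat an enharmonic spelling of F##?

Yes

Abb is pitch class 7; F## is pitch class 7.
All spellings map to pitch class 7, so they are enharmonically equivalent.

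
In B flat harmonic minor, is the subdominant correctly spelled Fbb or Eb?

Each scale degree takes a distinct letter name. Degree 4 of a scale on B must use the letter E.
Eb and Fbb are enharmonically the same pitch, but only Eb uses the letter E, so it is the correct spelling here.

Eb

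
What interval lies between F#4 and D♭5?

diminished sixth

The letter names run F→D, a span of 5 letter steps, so the interval is some kind of sixth.
F# to Db is 7 semitones. A major sixth is 9, so 7 makes it diminished.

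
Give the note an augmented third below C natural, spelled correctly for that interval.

C down a major third is Ab, so the target letter is A.
From C, an augmented third is 5 semitones down: Abb.

Abb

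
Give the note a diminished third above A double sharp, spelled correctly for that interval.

A up a major third is C#, so the target letter is C.
From A##, a diminished third is 2 semitones up: C#.

C#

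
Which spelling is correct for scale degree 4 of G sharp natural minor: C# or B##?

C#

Each scale degree takes a distinct letter name. Degree 4 of a scale on G must use the letter C.
C# and B## are enharmonically the same pitch, but only C# uses the letter C, so it is the correct spelling here.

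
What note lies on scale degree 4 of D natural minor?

Degree 4 takes the letter 3 steps above D, which is G.
In natural minor, degree 4 sits 5 semitones above the tonic. D + 5 semitones is pitch class 7, spelled on G as G.

G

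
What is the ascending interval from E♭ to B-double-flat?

Counting letters E–F–G–A–B gives a fifth.
Eb→Bbb = 6 semitones, 1 narrower than the perfect fifth (7), so diminished.

diminished fifth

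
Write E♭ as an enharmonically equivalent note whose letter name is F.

Plain F sits 2 semitones above Eb, so on the letter F the same pitch needs a double flat: Fbb.

Fbb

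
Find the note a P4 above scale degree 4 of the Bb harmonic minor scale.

Scale degree 4 of Bb harmonic minor is Eb.
A perfect fourth (5 semitones) above Eb lands on the letter A, giving Ab.

Ab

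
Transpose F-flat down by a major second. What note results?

Ebb

F down a major second is Eb, so the target letter is E.
From Fb, a major second is 2 semitones down: Ebb.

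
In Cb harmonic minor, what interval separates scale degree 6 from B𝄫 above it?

major second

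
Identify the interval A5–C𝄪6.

Counting letters A–B–C gives a third.
A→C## = 5 semitones, 1 wider than the major third (4), so augmented.

augmented third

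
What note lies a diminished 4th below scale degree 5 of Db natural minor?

Scale degree 5 of Db natural minor is Ab.
A diminished fourth (4 semitones) below Ab lands on the letter E, giving E.

E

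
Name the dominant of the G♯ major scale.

D#

Degree 5 takes the letter 4 steps above G, which is D.
In major, degree 5 sits 7 semitones above the tonic. G# + 7 semitones is pitch class 3, spelled on D as D#.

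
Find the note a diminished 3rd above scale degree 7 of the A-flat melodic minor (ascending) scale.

Scale degree 7 of Ab melodic minor (ascending) is G.
A diminished third (2 semitones) above G lands on the letter B, giving Bbb.

Bbb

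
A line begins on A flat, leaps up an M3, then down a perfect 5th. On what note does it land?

A major third up from Ab is C (letter C, 4 semitones up).
A perfect fifth down from C is F (letter F, 7 semitones down).

F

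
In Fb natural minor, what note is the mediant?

Abb

The Fb natural minor scale runs Fb Gb Abb Bbb Cb Dbb Ebb.
Degree 3 is Abb.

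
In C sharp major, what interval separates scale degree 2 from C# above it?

Scale degree 2 of C# major is D#.
D# up to C#: letters D→C make it a seventh; 10 semitones makes it minor.

minor seventh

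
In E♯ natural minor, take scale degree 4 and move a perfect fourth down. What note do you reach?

Scale degree 4 of E# natural minor is A#.
A perfect fourth (5 semitones) below A# lands on the letter E, giving E#.

E#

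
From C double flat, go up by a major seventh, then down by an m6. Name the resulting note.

A major seventh up from Cbb is Bbb (letter B, 11 semitones up).
A minor sixth down from Bbb is Db (letter D, 8 semitones down).

Db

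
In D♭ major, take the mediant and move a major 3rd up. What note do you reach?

The mediant of Db major is F.
A major third (4 semitones) above F lands on the letter A, giving A.

A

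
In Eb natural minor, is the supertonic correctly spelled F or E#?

F

Each scale degree takes a distinct letter name. Degree 2 of a scale on E must use the letter F.
F and E# are enharmonically the same pitch, but only F uses the letter F, so it is the correct spelling here.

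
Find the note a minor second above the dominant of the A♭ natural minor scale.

The dominant of Ab natural minor is Eb.
A minor second (1 semitone) above Eb lands on the letter F, giving Fb.

Fb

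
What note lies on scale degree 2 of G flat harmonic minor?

Ab

Degree 2 takes the letter 1 step above G, which is A.
In harmonic minor, degree 2 sits 2 semitones above the tonic. Gb + 2 semitones is pitch class 8, spelled on A as Ab.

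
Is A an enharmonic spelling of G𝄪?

A = pitch class 9 and G## = pitch class 9 — the same pitch class, so they are enharmonic equivalents.

Yes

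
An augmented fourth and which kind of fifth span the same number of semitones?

An augmented fourth spans 6 semitones.
A fifth spanning 6 semitones is diminished (the perfect fifth is 7).

diminished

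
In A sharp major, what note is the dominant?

E#

The A# major scale runs A# B# C## D# E# F## G##.
Degree 5 is E#.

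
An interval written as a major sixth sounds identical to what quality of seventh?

diminished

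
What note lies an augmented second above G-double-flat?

Ab

A second above G lands on the letter A.
An augmented second spans 3 semitones, so Gbb moves to pitch class 8. On the letter A that is Ab.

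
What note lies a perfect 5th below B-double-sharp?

E##

B down a perfect fifth is E, so the target letter is E.
From B##, a perfect fifth is 7 semitones down: E##.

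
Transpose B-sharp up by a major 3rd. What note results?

A third above B lands on the letter D.
A major third spans 4 semitones, so B# moves to pitch class 4. On the letter D that is D##.

D##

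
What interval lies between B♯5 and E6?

The letter names run B→E, a span of 3 letter steps, so the interval is some kind of fourth.
B# to E is 4 semitones. A perfect fourth is 5, so 4 makes it diminished.

diminished fourth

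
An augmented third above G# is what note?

B##

A third above G lands on the letter B.
An augmented third spans 5 semitones, so G# moves to pitch class 1. On the letter B that is B##.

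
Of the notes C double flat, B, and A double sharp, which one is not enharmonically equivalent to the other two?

Cbb

In 12-tone equal temperament, enharmonic equivalents share a pitch class. Cbb is pitch class 10; B is pitch class 11; A## is pitch class 11.
B and A## share pitch class 11, while Cbb is pitch class 10.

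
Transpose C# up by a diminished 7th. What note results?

Bb

A seventh above C lands on the letter B.
A diminished seventh spans 9 semitones, so C# moves to pitch class 10. On the letter B that is Bb.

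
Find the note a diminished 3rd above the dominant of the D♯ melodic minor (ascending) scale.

C

The dominant of D# melodic minor (ascending) is A#.
A diminished third (2 semitones) above A# lands on the letter C, giving C.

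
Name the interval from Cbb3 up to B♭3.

Counting letters C–D–E–F–G–A–B gives a seventh.
Cbb→Bb = 12 semitones, 1 wider than the major seventh (11), so augmented.

augmented seventh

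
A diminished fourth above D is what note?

A fourth above D lands on the letter G.
A diminished fourth spans 4 semitones, so D moves to pitch class 6. On the letter G that is Gb.

Gb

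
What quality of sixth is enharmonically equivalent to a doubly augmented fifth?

A doubly augmented fifth spans 9 semitones.
A sixth spanning 9 semitones is major (the major sixth is 9).

major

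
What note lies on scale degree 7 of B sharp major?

Degree 7 takes the letter 6 steps above B, which is A.
In major, degree 7 sits 11 semitones above the tonic. B# + 11 semitones is pitch class 11, spelled on A as A##.

A##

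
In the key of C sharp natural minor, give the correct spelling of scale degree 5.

The C# natural minor scale runs C# D# E F# G# A B.
Degree 5 is G#.

G#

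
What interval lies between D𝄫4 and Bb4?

The letter names run D→B, a span of 5 letter steps, so the interval is some kind of sixth.
Dbb to Bb is 10 semitones. A major sixth is 9, so 10 makes it augmented.

augmented sixth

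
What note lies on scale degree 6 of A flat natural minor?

The Ab natural minor scale runs Ab Bb Cb Db Eb Fb Gb.
Degree 6 is Fb.

Fb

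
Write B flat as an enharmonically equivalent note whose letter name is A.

A#

Plain A sits 1 semitone below Bb, so on the letter A the same pitch needs a sharp: A#.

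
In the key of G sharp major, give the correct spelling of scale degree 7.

F##

The G# major scale runs G# A# B# C# D# E# F##.
Degree 7 is F##.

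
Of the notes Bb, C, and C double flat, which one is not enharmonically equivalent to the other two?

In 12-tone equal temperament, enharmonic equivalents share a pitch class. Bb is pitch class 10; C is pitch class 0; Cbb is pitch class 10.
Bb and Cbb share pitch class 10, while C is pitch class 0.

C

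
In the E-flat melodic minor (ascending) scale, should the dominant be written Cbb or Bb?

Bb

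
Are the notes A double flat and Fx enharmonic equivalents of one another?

Yes

Abb = pitch class 7 and F## = pitch class 7 — the same pitch class, so they are enharmonic equivalents.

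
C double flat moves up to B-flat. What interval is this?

Counting letters C–D–E–F–G–A–B gives a seventh.
Cbb→Bb = 12 semitones, 1 wider than the major seventh (11), so augmented.

augmented seventh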